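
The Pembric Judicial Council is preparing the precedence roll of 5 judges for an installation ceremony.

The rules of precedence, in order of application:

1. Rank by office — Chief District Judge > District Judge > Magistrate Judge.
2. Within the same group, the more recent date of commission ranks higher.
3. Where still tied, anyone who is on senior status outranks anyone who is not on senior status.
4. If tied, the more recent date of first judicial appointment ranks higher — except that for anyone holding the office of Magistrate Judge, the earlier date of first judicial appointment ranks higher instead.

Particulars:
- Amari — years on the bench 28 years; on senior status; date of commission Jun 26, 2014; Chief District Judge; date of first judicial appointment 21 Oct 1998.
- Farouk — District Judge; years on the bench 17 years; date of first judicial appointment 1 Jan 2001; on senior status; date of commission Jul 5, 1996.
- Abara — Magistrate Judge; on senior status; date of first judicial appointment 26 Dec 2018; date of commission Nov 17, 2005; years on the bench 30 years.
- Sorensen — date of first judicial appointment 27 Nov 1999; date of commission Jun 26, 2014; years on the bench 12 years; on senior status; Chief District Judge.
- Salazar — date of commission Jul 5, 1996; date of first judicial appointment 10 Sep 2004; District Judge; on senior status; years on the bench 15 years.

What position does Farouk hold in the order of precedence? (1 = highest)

4

By office: Sorensen and Amari (Chief District Judge); then Salazar and Farouk (District Judge); then Abara (Magistrate Judge).
Sorensen and Amari both have date of commission Jun 26, 2014, so the next rule applies.
Sorensen and Amari are each on senior status, so the next rule applies.
Among Sorensen and Amari, by date of first judicial appointment (later first): Sorensen (27 Nov 1999) before Amari (21 Oct 1998).
Salazar and Farouk both have date of commission Jul 5, 1996, so the next rule applies.
Salazar and Farouk are each on senior status, so the next rule applies.
Among Salazar and Farouk, by date of first judicial appointment (later first): Salazar (10 Sep 2004) before Farouk (1 Jan 2001).
Order: Sorensen, Amari, Salazar, Farouk, Abara. So position 4.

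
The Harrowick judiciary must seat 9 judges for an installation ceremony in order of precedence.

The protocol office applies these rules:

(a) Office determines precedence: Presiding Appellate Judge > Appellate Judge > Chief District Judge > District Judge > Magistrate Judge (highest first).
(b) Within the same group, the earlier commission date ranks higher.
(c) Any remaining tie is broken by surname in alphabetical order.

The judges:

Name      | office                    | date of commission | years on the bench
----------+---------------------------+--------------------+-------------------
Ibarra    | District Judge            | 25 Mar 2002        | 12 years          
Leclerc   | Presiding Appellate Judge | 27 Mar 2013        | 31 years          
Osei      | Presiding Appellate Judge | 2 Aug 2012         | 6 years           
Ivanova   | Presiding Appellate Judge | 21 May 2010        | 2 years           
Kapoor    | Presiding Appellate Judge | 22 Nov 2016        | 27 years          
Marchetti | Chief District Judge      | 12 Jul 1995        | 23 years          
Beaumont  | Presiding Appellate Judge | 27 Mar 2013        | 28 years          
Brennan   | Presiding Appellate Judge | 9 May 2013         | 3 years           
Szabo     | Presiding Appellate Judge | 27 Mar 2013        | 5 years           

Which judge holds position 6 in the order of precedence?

Brennan

By office: Ivanova, Osei, Beaumont, Leclerc, Szabo, Brennan and Kapoor (Presiding Appellate Judge); then Marchetti (Chief District Judge); then Ibarra (District Judge).
Among Ivanova, Osei, Beaumont, Leclerc, Szabo, Brennan and Kapoor, by date of commission (earlier first): Ivanova (21 May 2010) before Osei (2 Aug 2012) before Beaumont, Leclerc and Szabo (27 Mar 2013) before Brennan (9 May 2013) before Kapoor (22 Nov 2016).
Among Beaumont, Leclerc and Szabo, alphabetically by surname: Beaumont before Leclerc before Szabo.
Order: Ivanova, Osei, Beaumont, Leclerc, Szabo, Brennan, Kapoor, Marchetti, Ibarra.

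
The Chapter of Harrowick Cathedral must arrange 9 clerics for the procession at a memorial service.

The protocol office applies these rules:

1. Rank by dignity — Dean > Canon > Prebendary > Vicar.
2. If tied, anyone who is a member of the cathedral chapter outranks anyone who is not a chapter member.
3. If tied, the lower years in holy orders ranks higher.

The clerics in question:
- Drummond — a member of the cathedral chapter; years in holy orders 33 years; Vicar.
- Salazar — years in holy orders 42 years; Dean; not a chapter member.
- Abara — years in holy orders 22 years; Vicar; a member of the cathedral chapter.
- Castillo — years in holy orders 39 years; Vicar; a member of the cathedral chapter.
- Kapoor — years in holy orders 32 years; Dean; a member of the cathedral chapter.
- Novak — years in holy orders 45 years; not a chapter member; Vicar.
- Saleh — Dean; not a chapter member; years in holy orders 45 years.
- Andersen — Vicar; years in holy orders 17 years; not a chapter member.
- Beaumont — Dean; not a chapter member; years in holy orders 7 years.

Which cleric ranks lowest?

By dignity: Kapoor, Beaumont, Salazar and Saleh (Dean); then Abara, Drummond, Castillo, Andersen and Novak (Vicar).
Among Kapoor, Beaumont, Salazar and Saleh, a member of the cathedral chapter before not a chapter member: Kapoor (a member of the cathedral chapter) before Beaumont, Salazar and Saleh (not a chapter member).
Among Beaumont, Salazar and Saleh, by years in holy orders (lower first): Beaumont (7 years) before Salazar (42 years) before Saleh (45 years).
Among Abara, Drummond, Castillo, Andersen and Novak, a member of the cathedral chapter before not a chapter member: Abara, Drummond and Castillo (a member of the cathedral chapter) before Andersen and Novak (not a chapter member).
Among Abara, Drummond and Castillo, by years in holy orders (lower first): Abara (22 years) before Drummond (33 years) before Castillo (39 years).
Among Andersen and Novak, by years in holy orders (lower first): Andersen (17 years) before Novak (45 years).
Order: Kapoor, Beaumont, Salazar, Saleh, Abara, Drummond, Castillo, Andersen, Novak.

Novak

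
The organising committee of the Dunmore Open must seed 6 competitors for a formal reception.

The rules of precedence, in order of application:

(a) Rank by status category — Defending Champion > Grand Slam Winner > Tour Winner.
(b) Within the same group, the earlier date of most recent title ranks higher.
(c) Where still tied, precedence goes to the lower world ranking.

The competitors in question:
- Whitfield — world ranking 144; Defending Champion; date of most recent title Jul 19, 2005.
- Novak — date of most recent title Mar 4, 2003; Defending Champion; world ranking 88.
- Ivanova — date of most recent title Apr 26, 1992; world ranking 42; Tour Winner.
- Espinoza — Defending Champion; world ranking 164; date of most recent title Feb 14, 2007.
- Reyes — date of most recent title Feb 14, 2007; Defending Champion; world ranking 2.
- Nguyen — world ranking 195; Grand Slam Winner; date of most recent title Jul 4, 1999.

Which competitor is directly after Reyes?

By status category: Novak, Whitfield, Reyes and Espinoza (Defending Champion); then Nguyen (Grand Slam Winner); then Ivanova (Tour Winner).
Among Novak, Whitfield, Reyes and Espinoza, by date of most recent title (earlier first): Novak (Mar 4, 2003) before Whitfield (Jul 19, 2005) before Reyes and Espinoza (Feb 14, 2007).
Among Reyes and Espinoza, by world ranking (lower first): Reyes (2) before Espinoza (164).
Order: Novak, Whitfield, Reyes, Espinoza, Nguyen, Ivanova.

Espinoza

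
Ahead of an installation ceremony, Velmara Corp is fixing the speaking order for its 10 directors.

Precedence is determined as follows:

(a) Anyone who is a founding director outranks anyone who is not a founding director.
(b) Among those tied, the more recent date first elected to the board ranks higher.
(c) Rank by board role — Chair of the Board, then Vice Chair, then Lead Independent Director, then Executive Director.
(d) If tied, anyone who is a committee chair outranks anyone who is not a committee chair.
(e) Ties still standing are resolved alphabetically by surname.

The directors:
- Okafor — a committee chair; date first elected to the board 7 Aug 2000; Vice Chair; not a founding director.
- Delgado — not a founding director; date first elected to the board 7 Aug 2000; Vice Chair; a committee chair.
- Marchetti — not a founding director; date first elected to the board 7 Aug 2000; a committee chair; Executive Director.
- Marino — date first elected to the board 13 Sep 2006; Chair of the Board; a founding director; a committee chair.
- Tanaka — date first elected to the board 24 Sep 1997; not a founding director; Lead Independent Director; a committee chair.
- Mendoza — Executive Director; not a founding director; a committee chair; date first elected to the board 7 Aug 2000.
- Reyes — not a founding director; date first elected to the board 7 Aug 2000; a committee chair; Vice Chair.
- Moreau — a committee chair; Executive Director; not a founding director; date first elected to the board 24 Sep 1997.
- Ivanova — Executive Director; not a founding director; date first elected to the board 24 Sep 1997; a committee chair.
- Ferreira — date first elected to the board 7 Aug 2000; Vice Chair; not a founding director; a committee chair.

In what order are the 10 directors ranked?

Marino, Delgado, Ferreira, Okafor, Reyes, Marchetti, Mendoza, Tanaka, Ivanova, Moreau

By the first rule: Marino (a founding director); then Delgado, Ferreira, Okafor, Reyes, Marchetti, Mendoza, Tanaka, Ivanova and Moreau (each not a founding director).
Among Delgado, Ferreira, Okafor, Reyes, Marchetti, Mendoza, Tanaka, Ivanova and Moreau, by date first elected to the board (later first): Delgado, Ferreira, Okafor, Reyes, Marchetti and Mendoza (7 Aug 2000) before Tanaka, Ivanova and Moreau (24 Sep 1997).
Among Delgado, Ferreira, Okafor, Reyes, Marchetti and Mendoza, by board role: Delgado, Ferreira, Okafor and Reyes (Vice Chair) before Marchetti and Mendoza (Executive Director).
Delgado, Ferreira, Okafor and Reyes are each a committee chair, so the next rule applies.
Among Delgado, Ferreira, Okafor and Reyes, alphabetically by surname: Delgado before Ferreira before Okafor before Reyes.
Marchetti and Mendoza are each a committee chair, so the next rule applies.
Among Marchetti and Mendoza, alphabetically by surname: Marchetti before Mendoza.
Among Tanaka, Ivanova and Moreau, by board role: Tanaka (Lead Independent Director) before Ivanova and Moreau (Executive Director).
Ivanova and Moreau are each a committee chair, so the next rule applies.
Among Ivanova and Moreau, alphabetically by surname: Ivanova before Moreau.
Full order: Marino, Delgado, Ferreira, Okafor, Reyes, Marchetti, Mendoza, Tanaka, Ivanova, Moreau.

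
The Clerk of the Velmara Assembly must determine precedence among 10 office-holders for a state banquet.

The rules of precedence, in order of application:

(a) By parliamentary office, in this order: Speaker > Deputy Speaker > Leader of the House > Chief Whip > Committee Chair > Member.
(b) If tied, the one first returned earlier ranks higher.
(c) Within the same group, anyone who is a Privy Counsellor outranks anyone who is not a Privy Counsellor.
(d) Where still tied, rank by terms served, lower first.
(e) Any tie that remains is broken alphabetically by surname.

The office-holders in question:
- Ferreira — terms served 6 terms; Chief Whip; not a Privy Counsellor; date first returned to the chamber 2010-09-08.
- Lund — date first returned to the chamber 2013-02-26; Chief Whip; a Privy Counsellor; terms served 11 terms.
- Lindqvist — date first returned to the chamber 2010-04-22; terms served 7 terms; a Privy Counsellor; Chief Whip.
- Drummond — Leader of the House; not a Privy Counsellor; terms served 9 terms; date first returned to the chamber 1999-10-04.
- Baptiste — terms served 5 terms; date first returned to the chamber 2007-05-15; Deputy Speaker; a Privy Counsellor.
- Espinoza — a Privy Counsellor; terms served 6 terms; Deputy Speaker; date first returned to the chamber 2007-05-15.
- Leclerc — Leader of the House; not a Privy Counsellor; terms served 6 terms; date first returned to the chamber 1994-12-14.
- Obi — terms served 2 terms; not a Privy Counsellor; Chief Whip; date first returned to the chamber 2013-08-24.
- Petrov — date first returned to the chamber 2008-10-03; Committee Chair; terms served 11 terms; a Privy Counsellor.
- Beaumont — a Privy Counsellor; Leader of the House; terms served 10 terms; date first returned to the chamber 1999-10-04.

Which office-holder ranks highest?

By parliamentary office: Baptiste and Espinoza (Deputy Speaker); then Leclerc, Beaumont and Drummond (Leader of the House); then Lindqvist, Ferreira, Lund and Obi (Chief Whip); then Petrov (Committee Chair).
Baptiste and Espinoza both have date first returned to the chamber 2007-05-15, so the next rule applies.
Baptiste and Espinoza are each a Privy Counsellor, so the next rule applies.
Among Baptiste and Espinoza, by terms served (lower first): Baptiste (5 terms) before Espinoza (6 terms).
Among Leclerc, Beaumont and Drummond, by date first returned to the chamber (earlier first): Leclerc (1994-12-14) before Beaumont and Drummond (1999-10-04).
Among Beaumont and Drummond, a Privy Counsellor before not a Privy Counsellor: Beaumont (a Privy Counsellor) before Drummond (not a Privy Counsellor).
Among Lindqvist, Ferreira, Lund and Obi, by date first returned to the chamber (earlier first): Lindqvist (2010-04-22) before Ferreira (2010-09-08) before Lund (2013-02-26) before Obi (2013-08-24).
Order: Baptiste, Espinoza, Leclerc, Beaumont, Drummond, Lindqvist, Ferreira, Lund, Obi, Petrov.

Baptiste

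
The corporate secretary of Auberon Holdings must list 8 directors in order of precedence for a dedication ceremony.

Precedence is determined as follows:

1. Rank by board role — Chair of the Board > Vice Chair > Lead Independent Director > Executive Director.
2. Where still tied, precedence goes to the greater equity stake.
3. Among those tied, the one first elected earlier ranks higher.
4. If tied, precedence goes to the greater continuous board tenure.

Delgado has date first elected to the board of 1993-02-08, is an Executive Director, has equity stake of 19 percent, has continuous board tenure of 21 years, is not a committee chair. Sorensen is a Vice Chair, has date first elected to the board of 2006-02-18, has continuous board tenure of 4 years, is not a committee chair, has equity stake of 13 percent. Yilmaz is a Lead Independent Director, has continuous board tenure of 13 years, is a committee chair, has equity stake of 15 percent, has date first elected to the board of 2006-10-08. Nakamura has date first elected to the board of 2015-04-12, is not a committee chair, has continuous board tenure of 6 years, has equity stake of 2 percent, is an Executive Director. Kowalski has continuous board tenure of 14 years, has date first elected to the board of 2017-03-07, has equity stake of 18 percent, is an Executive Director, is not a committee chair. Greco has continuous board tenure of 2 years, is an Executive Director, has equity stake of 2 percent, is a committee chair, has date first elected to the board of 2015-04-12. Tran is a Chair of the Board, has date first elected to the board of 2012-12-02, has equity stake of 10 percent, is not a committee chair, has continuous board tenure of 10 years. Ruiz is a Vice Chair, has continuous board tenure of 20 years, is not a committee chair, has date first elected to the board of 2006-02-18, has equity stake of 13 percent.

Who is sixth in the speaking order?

By board role: Tran (Chair of the Board); then Ruiz and Sorensen (Vice Chair); then Yilmaz (Lead Independent Director); then Delgado, Kowalski, Nakamura and Greco (Executive Director).
Ruiz and Sorensen both have equity stake 13 percent, so the next rule applies.
Ruiz and Sorensen both have date first elected to the board 2006-02-18, so the next rule applies.
Among Ruiz and Sorensen, by continuous board tenure (higher first): Ruiz (20 years) before Sorensen (4 years).
Among Delgado, Kowalski, Nakamura and Greco, by equity stake (higher first): Delgado (19 percent) before Kowalski (18 percent) before Nakamura and Greco (2 percent).
Nakamura and Greco both have date first elected to the board 2015-04-12, so the next rule applies.
Among Nakamura and Greco, by continuous board tenure (higher first): Nakamura (6 years) before Greco (2 years).
Order: Tran, Ruiz, Sorensen, Yilmaz, Delgado, Kowalski, Nakamura, Greco.

Kowalski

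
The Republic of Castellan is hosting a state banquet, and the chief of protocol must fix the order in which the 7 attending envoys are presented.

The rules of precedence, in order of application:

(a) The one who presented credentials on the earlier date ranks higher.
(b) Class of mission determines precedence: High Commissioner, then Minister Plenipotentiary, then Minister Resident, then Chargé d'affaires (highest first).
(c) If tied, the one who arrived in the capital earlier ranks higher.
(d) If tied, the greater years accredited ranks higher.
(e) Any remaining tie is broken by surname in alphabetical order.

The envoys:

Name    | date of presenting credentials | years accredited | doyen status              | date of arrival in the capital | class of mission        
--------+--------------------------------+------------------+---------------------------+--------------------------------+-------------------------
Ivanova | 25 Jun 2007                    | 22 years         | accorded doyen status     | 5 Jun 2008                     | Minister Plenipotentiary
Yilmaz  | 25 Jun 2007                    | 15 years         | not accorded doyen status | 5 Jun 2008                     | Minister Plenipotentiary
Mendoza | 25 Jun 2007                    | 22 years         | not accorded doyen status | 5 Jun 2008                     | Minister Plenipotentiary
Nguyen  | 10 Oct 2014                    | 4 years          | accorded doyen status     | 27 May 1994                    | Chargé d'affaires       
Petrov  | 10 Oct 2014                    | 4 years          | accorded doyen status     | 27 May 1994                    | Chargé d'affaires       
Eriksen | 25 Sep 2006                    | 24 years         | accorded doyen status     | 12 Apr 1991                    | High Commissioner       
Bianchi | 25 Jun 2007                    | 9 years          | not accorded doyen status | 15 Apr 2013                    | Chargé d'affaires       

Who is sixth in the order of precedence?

By date of presenting credentials (earlier first): Eriksen (25 Sep 2006); then Ivanova, Mendoza, Yilmaz and Bianchi (each 25 Jun 2007); then Nguyen and Petrov (both 10 Oct 2014).
Among Ivanova, Mendoza, Yilmaz and Bianchi, by class of mission: Ivanova, Mendoza and Yilmaz (Minister Plenipotentiary) before Bianchi (Chargé d'affaires).
Ivanova, Mendoza and Yilmaz all have date of arrival in the capital 5 Jun 2008, so the next rule applies.
Among Ivanova, Mendoza and Yilmaz, by years accredited (higher first): Ivanova and Mendoza (22 years) before Yilmaz (15 years).
Among Ivanova and Mendoza, alphabetically by surname: Ivanova before Mendoza.
Nguyen and Petrov are each Chargé d'affaires, so the next rule applies.
Nguyen and Petrov both have date of arrival in the capital 27 May 1994, so the next rule applies.
Nguyen and Petrov both have years accredited 4 years, so the next rule applies.
Among Nguyen and Petrov, alphabetically by surname: Nguyen before Petrov.
Order: Eriksen, Ivanova, Mendoza, Yilmaz, Bianchi, Nguyen, Petrov.

Nguyen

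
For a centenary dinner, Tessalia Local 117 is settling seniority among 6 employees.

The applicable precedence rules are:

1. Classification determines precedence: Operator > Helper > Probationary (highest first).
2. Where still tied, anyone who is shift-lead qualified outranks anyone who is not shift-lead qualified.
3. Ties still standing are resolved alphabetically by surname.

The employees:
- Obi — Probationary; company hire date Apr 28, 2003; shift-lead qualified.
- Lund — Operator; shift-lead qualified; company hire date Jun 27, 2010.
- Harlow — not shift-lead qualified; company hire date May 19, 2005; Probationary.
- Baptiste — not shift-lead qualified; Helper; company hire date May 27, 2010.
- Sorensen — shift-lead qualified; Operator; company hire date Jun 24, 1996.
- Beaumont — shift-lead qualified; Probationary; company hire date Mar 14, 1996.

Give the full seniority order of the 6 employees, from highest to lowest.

By classification: Lund and Sorensen (Operator); then Baptiste (Helper); then Beaumont, Obi and Harlow (Probationary).
Lund and Sorensen are each shift-lead qualified, so the next rule applies.
Among Lund and Sorensen, alphabetically by surname: Lund before Sorensen.
Among Beaumont, Obi and Harlow, shift-lead qualified before not shift-lead qualified: Beaumont and Obi (shift-lead qualified) before Harlow (not shift-lead qualified).
Among Beaumont and Obi, alphabetically by surname: Beaumont before Obi.
Full order: Lund, Sorensen, Baptiste, Beaumont, Obi, Harlow.

Lund, Sorensen, Baptiste, Beaumont, Obi, Harlow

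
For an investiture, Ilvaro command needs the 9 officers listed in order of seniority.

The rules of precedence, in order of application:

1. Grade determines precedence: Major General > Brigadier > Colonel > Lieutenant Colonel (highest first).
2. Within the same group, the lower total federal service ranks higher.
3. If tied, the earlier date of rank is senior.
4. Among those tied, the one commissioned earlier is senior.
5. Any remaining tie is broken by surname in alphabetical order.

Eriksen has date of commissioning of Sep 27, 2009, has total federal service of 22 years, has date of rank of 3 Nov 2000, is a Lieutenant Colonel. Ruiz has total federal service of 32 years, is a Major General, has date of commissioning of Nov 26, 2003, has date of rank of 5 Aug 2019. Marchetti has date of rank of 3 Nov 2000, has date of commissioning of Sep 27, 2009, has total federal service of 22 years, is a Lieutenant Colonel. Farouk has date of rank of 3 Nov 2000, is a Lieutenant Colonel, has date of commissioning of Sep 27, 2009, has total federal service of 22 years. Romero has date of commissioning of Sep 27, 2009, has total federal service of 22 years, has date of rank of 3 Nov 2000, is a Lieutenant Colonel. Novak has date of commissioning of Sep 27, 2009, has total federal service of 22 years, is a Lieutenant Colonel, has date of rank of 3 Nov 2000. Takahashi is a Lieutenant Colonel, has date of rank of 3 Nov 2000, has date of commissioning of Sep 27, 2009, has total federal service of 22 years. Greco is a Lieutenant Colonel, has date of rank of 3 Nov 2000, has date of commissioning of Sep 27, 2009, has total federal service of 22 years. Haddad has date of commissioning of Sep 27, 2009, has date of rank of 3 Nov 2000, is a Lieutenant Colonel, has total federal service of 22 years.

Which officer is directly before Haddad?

Greco

By grade: Ruiz (Major General); then Eriksen, Farouk, Greco, Haddad, Marchetti, Novak, Romero and Takahashi (Lieutenant Colonel).
Eriksen, Farouk, Greco, Haddad, Marchetti, Novak, Romero and Takahashi all have total federal service 22 years, so the next rule applies.
Eriksen, Farouk, Greco, Haddad, Marchetti, Novak, Romero and Takahashi all have date of rank 3 Nov 2000, so the next rule applies.
Eriksen, Farouk, Greco, Haddad, Marchetti, Novak, Romero and Takahashi all have date of commissioning Sep 27, 2009, so the next rule applies.
Among Eriksen, Farouk, Greco, Haddad, Marchetti, Novak, Romero and Takahashi, alphabetically by surname: Eriksen before Farouk before Greco before Haddad before Marchetti before Novak before Romero before Takahashi.
Order: Ruiz, Eriksen, Farouk, Greco, Haddad, Marchetti, Novak, Romero, Takahashi.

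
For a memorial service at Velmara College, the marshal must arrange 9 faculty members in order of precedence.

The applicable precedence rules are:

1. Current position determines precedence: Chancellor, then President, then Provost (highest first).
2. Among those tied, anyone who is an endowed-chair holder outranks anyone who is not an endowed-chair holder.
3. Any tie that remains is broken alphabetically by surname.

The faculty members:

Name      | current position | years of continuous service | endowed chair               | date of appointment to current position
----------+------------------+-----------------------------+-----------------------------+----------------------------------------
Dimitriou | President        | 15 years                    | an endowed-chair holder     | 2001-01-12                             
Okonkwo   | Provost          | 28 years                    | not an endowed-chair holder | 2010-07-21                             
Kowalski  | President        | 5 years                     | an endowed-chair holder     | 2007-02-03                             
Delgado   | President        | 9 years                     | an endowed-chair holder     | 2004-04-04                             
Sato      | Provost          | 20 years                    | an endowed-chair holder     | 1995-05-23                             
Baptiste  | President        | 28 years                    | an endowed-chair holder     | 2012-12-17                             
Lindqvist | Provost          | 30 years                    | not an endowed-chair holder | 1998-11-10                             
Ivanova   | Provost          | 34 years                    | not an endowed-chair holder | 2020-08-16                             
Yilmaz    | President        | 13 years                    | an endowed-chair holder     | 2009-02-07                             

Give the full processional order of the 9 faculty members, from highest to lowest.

Baptiste, Delgado, Dimitriou, Kowalski, Yilmaz, Sato, Ivanova, Lindqvist, Okonkwo

By current position: Baptiste, Delgado, Dimitriou, Kowalski and Yilmaz (President); then Sato, Ivanova, Lindqvist and Okonkwo (Provost).
Baptiste, Delgado, Dimitriou, Kowalski and Yilmaz are each an endowed-chair holder, so the next rule applies.
Among Baptiste, Delgado, Dimitriou, Kowalski and Yilmaz, alphabetically by surname: Baptiste before Delgado before Dimitriou before Kowalski before Yilmaz.
Among Sato, Ivanova, Lindqvist and Okonkwo, an endowed-chair holder before not an endowed-chair holder: Sato (an endowed-chair holder) before Ivanova, Lindqvist and Okonkwo (not an endowed-chair holder).
Among Ivanova, Lindqvist and Okonkwo, alphabetically by surname: Ivanova before Lindqvist before Okonkwo.
Full order: Baptiste, Delgado, Dimitriou, Kowalski, Yilmaz, Sato, Ivanova, Lindqvist, Okonkwo.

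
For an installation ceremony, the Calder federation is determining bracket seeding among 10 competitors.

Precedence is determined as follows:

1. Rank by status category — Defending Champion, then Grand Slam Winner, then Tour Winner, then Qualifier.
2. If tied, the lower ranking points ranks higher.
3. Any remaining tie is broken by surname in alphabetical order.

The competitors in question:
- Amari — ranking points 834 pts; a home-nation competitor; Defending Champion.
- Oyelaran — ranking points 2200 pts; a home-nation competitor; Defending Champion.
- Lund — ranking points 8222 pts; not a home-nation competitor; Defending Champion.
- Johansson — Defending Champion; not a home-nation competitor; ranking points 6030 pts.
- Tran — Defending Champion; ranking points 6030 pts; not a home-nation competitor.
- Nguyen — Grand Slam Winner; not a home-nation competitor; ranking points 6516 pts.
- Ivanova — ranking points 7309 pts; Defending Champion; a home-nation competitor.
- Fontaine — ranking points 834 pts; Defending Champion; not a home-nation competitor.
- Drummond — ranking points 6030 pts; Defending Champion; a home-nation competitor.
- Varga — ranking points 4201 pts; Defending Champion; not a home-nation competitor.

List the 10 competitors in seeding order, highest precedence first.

By status category: Amari, Fontaine, Oyelaran, Varga, Drummond, Johansson, Tran, Ivanova and Lund (Defending Champion); then Nguyen (Grand Slam Winner).
Among Amari, Fontaine, Oyelaran, Varga, Drummond, Johansson, Tran, Ivanova and Lund, by ranking points (lower first): Amari and Fontaine (834 pts) before Oyelaran (2200 pts) before Varga (4201 pts) before Drummond, Johansson and Tran (6030 pts) before Ivanova (7309 pts) before Lund (8222 pts).
Among Amari and Fontaine, alphabetically by surname: Amari before Fontaine.
Among Drummond, Johansson and Tran, alphabetically by surname: Drummond before Johansson before Tran.
Full order: Amari, Fontaine, Oyelaran, Varga, Drummond, Johansson, Tran, Ivanova, Lund, Nguyen.

Amari, Fontaine, Oyelaran, Varga, Drummond, Johansson, Tran, Ivanova, Lund, Nguyen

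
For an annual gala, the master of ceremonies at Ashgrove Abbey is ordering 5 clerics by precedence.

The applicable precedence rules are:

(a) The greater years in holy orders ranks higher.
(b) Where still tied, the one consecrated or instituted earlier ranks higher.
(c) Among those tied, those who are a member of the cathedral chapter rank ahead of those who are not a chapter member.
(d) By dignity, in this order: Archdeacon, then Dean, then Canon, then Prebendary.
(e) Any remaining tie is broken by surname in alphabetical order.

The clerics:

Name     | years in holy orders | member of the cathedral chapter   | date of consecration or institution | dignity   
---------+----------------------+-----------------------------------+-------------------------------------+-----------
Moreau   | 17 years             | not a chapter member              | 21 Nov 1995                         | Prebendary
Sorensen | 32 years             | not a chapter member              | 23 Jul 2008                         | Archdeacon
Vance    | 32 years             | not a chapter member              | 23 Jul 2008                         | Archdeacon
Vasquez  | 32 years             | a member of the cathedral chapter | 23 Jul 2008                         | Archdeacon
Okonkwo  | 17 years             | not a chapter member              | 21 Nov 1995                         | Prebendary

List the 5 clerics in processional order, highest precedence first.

By years in holy orders (higher first): Vasquez, Sorensen and Vance (each 32 years); then Moreau and Okonkwo (both 17 years).
Vasquez, Sorensen and Vance all have date of consecration or institution 23 Jul 2008, so the next rule applies.
Among Vasquez, Sorensen and Vance, a member of the cathedral chapter before not a chapter member: Vasquez (a member of the cathedral chapter) before Sorensen and Vance (not a chapter member).
Sorensen and Vance are each Archdeacon, so the next rule applies.
Among Sorensen and Vance, alphabetically by surname: Sorensen before Vance.
Moreau and Okonkwo both have date of consecration or institution 21 Nov 1995, so the next rule applies.
Moreau and Okonkwo are each not a chapter member, so the next rule applies.
Moreau and Okonkwo are each Prebendary, so the next rule applies.
Among Moreau and Okonkwo, alphabetically by surname: Moreau before Okonkwo.
Full order: Vasquez, Sorensen, Vance, Moreau, Okonkwo.

Vasquez, Sorensen, Vance, Moreau, Okonkwo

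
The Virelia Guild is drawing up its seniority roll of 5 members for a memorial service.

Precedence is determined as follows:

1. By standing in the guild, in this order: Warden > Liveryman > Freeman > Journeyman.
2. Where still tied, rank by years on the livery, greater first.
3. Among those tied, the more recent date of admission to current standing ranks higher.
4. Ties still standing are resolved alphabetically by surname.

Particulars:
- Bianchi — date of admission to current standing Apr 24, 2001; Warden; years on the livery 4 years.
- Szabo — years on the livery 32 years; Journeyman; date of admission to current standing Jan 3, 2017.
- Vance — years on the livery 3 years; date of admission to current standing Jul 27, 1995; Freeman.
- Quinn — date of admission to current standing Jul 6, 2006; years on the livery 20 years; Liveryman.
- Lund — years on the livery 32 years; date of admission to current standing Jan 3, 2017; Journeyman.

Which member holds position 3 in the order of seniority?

Vance

By standing in the guild: Bianchi (Warden); then Quinn (Liveryman); then Vance (Freeman); then Lund and Szabo (Journeyman).
Lund and Szabo both have years on the livery 32 years, so the next rule applies.
Lund and Szabo both have date of admission to current standing Jan 3, 2017, so the next rule applies.
Among Lund and Szabo, alphabetically by surname: Lund before Szabo.
Order: Bianchi, Quinn, Vance, Lund, Szabo.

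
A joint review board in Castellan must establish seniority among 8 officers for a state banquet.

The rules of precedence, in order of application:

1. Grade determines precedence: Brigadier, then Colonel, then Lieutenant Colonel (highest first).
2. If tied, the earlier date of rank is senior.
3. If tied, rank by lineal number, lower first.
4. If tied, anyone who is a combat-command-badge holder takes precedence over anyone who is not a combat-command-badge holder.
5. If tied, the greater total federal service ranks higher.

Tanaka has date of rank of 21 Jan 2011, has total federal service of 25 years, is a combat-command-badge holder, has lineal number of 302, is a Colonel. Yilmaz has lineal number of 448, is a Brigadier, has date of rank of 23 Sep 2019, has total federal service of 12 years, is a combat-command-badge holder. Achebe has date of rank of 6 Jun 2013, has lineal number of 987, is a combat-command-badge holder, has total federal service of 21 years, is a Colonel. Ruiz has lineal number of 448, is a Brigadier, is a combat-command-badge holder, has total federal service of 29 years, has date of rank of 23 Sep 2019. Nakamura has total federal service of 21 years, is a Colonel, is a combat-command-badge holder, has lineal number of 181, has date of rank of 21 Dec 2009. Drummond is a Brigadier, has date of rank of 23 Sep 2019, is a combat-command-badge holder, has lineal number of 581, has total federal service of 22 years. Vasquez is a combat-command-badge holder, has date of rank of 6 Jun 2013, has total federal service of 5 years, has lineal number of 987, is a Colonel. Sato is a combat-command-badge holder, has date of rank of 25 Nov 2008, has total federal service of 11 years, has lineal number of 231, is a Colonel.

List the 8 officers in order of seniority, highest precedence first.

By grade: Ruiz, Yilmaz and Drummond (Brigadier); then Sato, Nakamura, Tanaka, Achebe and Vasquez (Colonel).
Ruiz, Yilmaz and Drummond all have date of rank 23 Sep 2019, so the next rule applies.
Among Ruiz, Yilmaz and Drummond, by lineal number (lower first): Ruiz and Yilmaz (448) before Drummond (581).
Ruiz and Yilmaz are each a combat-command-badge holder, so the next rule applies.
Among Ruiz and Yilmaz, by total federal service (higher first): Ruiz (29 years) before Yilmaz (12 years).
Among Sato, Nakamura, Tanaka, Achebe and Vasquez, by date of rank (earlier first): Sato (25 Nov 2008) before Nakamura (21 Dec 2009) before Tanaka (21 Jan 2011) before Achebe and Vasquez (6 Jun 2013).
Achebe and Vasquez both have lineal number 987, so the next rule applies.
Achebe and Vasquez are each a combat-command-badge holder, so the next rule applies.
Among Achebe and Vasquez, by total federal service (higher first): Achebe (21 years) before Vasquez (5 years).
Full order: Ruiz, Yilmaz, Drummond, Sato, Nakamura, Tanaka, Achebe, Vasquez.

Ruiz, Yilmaz, Drummond, Sato, Nakamura, Tanaka, Achebe, Vasquez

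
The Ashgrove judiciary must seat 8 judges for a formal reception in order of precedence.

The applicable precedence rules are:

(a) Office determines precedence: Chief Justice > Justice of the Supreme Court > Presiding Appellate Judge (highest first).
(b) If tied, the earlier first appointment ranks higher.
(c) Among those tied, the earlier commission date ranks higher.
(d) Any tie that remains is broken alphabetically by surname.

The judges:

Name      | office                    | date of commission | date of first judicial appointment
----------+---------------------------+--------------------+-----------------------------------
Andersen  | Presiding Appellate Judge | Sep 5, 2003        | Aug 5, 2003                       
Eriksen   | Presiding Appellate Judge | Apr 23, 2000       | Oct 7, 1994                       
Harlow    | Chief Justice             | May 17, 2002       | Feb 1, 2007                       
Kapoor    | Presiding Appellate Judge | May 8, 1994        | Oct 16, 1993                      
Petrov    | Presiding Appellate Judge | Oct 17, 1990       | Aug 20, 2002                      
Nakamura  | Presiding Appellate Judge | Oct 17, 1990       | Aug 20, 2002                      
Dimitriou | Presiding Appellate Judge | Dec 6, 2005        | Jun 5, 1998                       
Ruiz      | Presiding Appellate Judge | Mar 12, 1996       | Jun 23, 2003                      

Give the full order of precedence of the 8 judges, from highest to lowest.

By office: Harlow (Chief Justice); then Kapoor, Eriksen, Dimitriou, Nakamura, Petrov, Ruiz and Andersen (Presiding Appellate Judge).
Among Kapoor, Eriksen, Dimitriou, Nakamura, Petrov, Ruiz and Andersen, by date of first judicial appointment (earlier first): Kapoor (Oct 16, 1993) before Eriksen (Oct 7, 1994) before Dimitriou (Jun 5, 1998) before Nakamura and Petrov (Aug 20, 2002) before Ruiz (Jun 23, 2003) before Andersen (Aug 5, 2003).
Nakamura and Petrov both have date of commission Oct 17, 1990, so the next rule applies.
Among Nakamura and Petrov, alphabetically by surname: Nakamura before Petrov.
Full order: Harlow, Kapoor, Eriksen, Dimitriou, Nakamura, Petrov, Ruiz, Andersen.

Harlow, Kapoor, Eriksen, Dimitriou, Nakamura, Petrov, Ruiz, Andersen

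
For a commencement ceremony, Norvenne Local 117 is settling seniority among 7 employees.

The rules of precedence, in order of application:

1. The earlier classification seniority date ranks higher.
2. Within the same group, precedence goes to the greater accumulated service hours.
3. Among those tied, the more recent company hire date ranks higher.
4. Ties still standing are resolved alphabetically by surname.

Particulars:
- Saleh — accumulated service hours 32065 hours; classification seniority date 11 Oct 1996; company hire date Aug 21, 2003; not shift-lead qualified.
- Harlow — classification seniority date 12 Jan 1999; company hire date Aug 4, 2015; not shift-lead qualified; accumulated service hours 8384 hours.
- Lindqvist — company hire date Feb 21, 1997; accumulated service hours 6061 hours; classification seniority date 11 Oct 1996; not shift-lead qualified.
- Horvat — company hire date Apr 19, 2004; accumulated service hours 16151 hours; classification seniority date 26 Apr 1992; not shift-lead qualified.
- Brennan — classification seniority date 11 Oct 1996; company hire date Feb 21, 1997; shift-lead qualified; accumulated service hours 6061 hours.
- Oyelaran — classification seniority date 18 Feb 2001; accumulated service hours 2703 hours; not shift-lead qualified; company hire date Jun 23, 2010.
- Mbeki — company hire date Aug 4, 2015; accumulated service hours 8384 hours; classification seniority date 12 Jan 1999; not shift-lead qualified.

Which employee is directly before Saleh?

Horvat

By classification seniority date (earlier first): Horvat (26 Apr 1992); then Saleh, Brennan and Lindqvist (each 11 Oct 1996); then Harlow and Mbeki (both 12 Jan 1999); then Oyelaran (18 Feb 2001).
Among Saleh, Brennan and Lindqvist, by accumulated service hours (higher first): Saleh (32065 hours) before Brennan and Lindqvist (6061 hours).
Brennan and Lindqvist both have company hire date Feb 21, 1997, so the next rule applies.
Among Brennan and Lindqvist, alphabetically by surname: Brennan before Lindqvist.
Harlow and Mbeki both have accumulated service hours 8384 hours, so the next rule applies.
Harlow and Mbeki both have company hire date Aug 4, 2015, so the next rule applies.
Among Harlow and Mbeki, alphabetically by surname: Harlow before Mbeki.
Order: Horvat, Saleh, Brennan, Lindqvist, Harlow, Mbeki, Oyelaran.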